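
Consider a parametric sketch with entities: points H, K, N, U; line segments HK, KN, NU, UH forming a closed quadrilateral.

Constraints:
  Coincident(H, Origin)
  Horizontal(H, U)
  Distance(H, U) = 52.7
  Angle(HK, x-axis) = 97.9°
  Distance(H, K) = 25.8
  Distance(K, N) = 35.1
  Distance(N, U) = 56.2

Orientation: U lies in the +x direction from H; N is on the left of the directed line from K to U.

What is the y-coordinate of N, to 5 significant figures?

47.988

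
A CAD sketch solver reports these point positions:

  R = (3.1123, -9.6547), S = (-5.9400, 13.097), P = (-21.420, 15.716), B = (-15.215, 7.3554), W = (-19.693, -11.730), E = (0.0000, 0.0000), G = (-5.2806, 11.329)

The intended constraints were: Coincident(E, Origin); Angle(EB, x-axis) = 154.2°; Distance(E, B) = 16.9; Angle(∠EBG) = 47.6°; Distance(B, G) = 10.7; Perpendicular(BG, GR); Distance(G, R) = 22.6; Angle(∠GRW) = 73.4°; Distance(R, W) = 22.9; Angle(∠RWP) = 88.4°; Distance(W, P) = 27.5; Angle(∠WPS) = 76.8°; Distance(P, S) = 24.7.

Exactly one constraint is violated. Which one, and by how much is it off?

Distance(P, S) = 24.7 — off by 9.00.

E = (0.00, 0.00) ✓; EB at 154.2° ✓; |EB| = 16.90 ✓; ∠EBG = 47.60° ✓; |BG| = 10.70 ✓; ∠(BG, GR) = 90.00° ✓; |GR| = 22.60 ✓; ∠GRW = 73.40° ✓; |RW| = 22.90 ✓; ∠RWP = 88.40° ✓; |WP| = 27.50 ✓; ∠WPS = 76.80° ✓; |PS| = 15.70 ✗.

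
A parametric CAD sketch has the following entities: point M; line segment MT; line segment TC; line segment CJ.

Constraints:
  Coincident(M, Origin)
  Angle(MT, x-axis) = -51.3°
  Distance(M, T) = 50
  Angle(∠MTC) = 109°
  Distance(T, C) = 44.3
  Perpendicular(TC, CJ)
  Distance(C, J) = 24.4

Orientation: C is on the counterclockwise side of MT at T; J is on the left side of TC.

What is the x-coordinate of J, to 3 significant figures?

64.7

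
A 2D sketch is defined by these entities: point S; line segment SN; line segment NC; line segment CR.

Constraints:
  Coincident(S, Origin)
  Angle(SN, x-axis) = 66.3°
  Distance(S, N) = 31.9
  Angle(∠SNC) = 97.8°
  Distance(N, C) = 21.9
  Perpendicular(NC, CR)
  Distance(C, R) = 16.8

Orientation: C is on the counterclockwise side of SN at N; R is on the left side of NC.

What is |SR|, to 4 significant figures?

30.12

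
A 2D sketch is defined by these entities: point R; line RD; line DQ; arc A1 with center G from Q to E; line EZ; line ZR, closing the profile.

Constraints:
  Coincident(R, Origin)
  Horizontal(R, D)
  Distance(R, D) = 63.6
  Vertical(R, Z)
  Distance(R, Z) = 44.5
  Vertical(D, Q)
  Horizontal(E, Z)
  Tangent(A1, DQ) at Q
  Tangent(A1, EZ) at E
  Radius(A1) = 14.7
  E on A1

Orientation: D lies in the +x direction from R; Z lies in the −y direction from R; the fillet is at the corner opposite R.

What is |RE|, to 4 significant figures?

66.12

R is at the origin; RD is horizontal with |RD| = 63.6 and D on the +x side, so D = (63.60, 0.000). R and Z share the same x with |RZ| = 44.5 and Z on the −y side, so Z = (0.000, -44.50). The virtual corner opposite R is at (63.60, -44.50). Since A1 is tangent to DQ there, GQ ⟂ DQ and tangency of A1 to EZ means the radius GE is perpendicular to EZ, with radius 14.7, so the center G sits 14.7 in from both sides at G = (48.90, -29.80). That places the tangent points at Q = (63.60, -29.80) on DQ and E = (48.90, -44.50) on EZ. Then |RE| = |E − R| = 66.12.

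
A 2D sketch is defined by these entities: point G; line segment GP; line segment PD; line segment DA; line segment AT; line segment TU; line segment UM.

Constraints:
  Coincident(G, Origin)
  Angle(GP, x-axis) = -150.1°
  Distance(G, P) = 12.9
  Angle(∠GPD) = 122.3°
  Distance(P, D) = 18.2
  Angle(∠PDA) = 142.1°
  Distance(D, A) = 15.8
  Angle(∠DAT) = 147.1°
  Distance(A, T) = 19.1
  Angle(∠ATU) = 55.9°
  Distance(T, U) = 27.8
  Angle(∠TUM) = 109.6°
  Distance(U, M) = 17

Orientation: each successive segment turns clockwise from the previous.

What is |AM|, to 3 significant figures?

22.8

∠ATU = 55.9° gives TU at -42.7° from the x-axis; with |TU| = 27.8, U = (-10.5, 16.5). ∠TUM = 109.6° gives UM at -113° from the x-axis; with |UM| = 17.0, M = (-17.2, 0.853). Then |AM| = |M − A| = 22.8.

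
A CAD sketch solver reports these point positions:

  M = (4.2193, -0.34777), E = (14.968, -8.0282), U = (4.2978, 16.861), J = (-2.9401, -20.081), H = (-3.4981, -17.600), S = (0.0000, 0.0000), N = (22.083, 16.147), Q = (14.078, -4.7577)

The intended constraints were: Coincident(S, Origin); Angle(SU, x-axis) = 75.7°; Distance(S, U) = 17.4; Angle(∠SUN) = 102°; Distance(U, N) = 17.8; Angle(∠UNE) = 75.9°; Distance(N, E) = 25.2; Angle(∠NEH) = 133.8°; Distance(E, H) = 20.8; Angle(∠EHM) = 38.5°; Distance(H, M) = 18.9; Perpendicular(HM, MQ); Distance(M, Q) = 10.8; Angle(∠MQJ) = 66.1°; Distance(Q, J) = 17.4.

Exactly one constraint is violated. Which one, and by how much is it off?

Distance(Q, J) = 17.4 — off by 5.50.

S = (0.00, 0.00) ✓; SU at 75.70° ✓; |SU| = 17.40 ✓; ∠SUN = 102.0° ✓; |UN| = 17.80 ✓; ∠UNE = 75.90° ✓; |NE| = 25.20 ✓; ∠NEH = 133.8° ✓; |EH| = 20.80 ✓; ∠EHM = 38.50° ✓; |HM| = 18.90 ✓; ∠(HM, MQ) = 90.00° ✓; |MQ| = 10.80 ✓; ∠MQJ = 66.10° ✓; |QJ| = 22.90 ✗.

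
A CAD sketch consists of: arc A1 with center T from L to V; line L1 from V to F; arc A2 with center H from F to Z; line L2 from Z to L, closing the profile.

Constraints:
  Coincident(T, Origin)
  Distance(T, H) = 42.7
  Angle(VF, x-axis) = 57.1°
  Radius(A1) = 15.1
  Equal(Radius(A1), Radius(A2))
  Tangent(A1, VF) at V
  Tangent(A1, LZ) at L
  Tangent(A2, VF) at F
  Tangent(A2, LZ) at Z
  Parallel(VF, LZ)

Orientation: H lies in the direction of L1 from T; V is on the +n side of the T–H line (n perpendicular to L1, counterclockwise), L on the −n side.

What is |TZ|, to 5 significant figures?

45.291

Tangency of A1 to both parallel lines with radius 15.1 puts V and L at T ± 15.1·n: V = (-12.678, 8.2019), L = (12.678, -8.2019). Equal radii place F and Z the same way about H: F = H + 15.1·n = (10.515, 44.054), Z = H − 15.1·n = (35.872, 27.650). Then |TZ| = |Z − T| = 45.291.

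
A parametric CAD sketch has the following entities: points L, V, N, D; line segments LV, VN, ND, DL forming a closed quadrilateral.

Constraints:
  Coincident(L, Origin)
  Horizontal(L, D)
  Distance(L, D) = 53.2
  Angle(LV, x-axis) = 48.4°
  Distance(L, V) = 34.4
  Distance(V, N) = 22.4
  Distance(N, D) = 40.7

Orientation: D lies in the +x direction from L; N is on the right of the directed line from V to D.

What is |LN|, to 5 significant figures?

14.079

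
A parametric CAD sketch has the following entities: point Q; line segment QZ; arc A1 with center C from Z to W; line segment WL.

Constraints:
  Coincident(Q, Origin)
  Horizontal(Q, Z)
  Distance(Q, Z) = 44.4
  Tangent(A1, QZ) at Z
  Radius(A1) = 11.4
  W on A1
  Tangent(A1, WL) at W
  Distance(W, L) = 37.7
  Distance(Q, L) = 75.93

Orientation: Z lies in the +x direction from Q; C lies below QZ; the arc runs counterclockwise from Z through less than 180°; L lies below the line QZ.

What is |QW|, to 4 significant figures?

39.96

Checks: |CW| = 11.40 ✓; ∠(CW, WL) = 90.00° ✓; |WL| = 37.70 ✓; |QL| = 75.93 ✓.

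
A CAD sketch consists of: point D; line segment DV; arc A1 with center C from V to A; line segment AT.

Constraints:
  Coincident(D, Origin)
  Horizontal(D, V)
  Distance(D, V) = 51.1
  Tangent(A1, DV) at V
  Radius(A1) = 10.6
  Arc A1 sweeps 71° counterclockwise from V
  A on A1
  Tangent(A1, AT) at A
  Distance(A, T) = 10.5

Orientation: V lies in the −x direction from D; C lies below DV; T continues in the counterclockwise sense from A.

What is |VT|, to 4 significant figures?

21.73

D is at the origin; D and V share the same y with |DV| = 51.1 and V on the −x side, so V = (-51.10, 0.000). Since A1 is tangent to DV there, CV ⟂ DV, so C = V + (0, -10.6) = (-51.10, -10.60). On A1, V sits at bearing 90° from C; a 71° counterclockwise sweep puts A at bearing 161°, so A = C + 10.6·(cos 161°, sin 161°) = (-61.12, -7.149). Tangency of A1 to AT means the radius CA is perpendicular to AT, so AT runs along (−sin 161°, cos 161°); with |AT| = 10.5, T = (-64.54, -17.08). Then |VT| = |T − V| = 21.73.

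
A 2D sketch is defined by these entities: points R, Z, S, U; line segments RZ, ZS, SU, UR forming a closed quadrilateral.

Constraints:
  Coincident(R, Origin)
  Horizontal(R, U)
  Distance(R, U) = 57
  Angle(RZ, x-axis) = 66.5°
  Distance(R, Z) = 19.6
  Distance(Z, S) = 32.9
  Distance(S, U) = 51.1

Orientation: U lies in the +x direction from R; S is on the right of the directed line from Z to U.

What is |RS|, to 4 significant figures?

16.99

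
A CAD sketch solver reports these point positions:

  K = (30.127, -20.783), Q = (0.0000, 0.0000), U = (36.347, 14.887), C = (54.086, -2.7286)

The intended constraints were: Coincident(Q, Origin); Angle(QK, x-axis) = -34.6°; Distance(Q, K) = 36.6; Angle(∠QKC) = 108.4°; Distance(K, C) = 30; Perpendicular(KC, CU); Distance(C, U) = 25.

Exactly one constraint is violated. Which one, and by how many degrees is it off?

Perpendicular(KC, CU) — off by 8.20°.

Q = (0.00, 0.00) ✓; QK at -34.60° ✓; |QK| = 36.60 ✓; ∠QKC = 108.4° ✓; |KC| = 30.00 ✓; ∠(KC, CU) = 98.20° ✗; |CU| = 25.00 ✓.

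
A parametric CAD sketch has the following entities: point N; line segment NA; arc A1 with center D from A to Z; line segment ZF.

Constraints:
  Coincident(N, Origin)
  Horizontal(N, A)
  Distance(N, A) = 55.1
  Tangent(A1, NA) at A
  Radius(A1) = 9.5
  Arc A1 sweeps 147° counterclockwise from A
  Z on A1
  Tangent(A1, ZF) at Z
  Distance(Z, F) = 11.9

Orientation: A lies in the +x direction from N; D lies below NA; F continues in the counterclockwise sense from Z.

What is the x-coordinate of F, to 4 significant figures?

59.91

N is at the origin; N and A share the same y with |NA| = 55.1 and A on the +x side, so A = (55.10, 0.000). Since A1 is tangent to NA there, DA ⟂ NA, so D = A + (0, -9.5) = (55.10, -9.500). On A1, A sits at bearing 90° from D; a 147° counterclockwise sweep puts Z at bearing 237°, so Z = D + 9.5·(cos 237°, sin 237°) = (49.93, -17.47). Tangency of A1 to ZF means the radius DZ is perpendicular to ZF, so ZF runs along (−sin 237°, cos 237°); with |ZF| = 11.9, F = (59.91, -23.95). So F.x = 59.91.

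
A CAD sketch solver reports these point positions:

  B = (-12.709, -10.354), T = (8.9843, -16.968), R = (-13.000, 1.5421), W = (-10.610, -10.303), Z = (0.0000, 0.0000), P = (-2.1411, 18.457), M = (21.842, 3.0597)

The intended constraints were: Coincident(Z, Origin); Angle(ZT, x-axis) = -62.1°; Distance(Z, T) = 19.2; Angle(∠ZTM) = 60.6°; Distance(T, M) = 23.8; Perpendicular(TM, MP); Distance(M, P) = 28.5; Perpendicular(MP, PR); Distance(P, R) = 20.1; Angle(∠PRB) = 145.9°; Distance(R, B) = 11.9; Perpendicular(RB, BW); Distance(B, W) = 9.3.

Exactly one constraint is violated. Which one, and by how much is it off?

Distance(B, W) = 9.3 — off by 7.20.

Z = (0.00, 0.00) ✓; ZT at -62.10° ✓; |ZT| = 19.20 ✓; ∠ZTM = 60.60° ✓; |TM| = 23.80 ✓; ∠(TM, MP) = 90.00° ✓; |MP| = 28.50 ✓; ∠(MP, PR) = 90.00° ✓; |PR| = 20.10 ✓; ∠PRB = 145.9° ✓; |RB| = 11.90 ✓; ∠(RB, BW) = 89.99° ✓; |BW| = 2.100 ✗.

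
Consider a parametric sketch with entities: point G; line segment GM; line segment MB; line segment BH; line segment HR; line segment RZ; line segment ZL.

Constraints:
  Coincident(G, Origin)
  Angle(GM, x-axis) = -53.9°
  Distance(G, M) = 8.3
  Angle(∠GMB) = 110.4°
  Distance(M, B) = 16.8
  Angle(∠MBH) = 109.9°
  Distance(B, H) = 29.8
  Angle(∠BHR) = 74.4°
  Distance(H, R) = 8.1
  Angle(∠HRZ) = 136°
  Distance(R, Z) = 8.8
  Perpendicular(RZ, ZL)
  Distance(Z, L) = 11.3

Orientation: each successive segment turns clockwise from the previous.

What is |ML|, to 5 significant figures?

24.039

∠HRZ = 136.0° gives RZ at 16.800° from the x-axis; with |RZ| = 8.8, Z = (-20.971, -4.0942). The perpendicularity gives ZL at right angles to RZ, so ZL runs at -73.200°; with |ZL| = 11.3, L = (-17.705, -14.912). Then |ML| = |L − M| = 24.039.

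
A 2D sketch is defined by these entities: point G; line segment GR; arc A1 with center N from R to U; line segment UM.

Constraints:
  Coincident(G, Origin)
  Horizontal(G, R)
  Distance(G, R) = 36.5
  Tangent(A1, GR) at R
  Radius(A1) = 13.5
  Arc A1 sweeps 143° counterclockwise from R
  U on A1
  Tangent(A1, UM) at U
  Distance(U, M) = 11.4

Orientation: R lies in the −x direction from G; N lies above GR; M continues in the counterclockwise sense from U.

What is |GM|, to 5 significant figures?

48.730

G is at the origin; GR is horizontal with |GR| = 36.5 and R on the −x side, so R = (-36.500, 0.0000). A1 meets GR tangentially, so NR is at right angles to GR, so N = R + (0, 13.5) = (-36.500, 13.500). On A1, R sits at bearing -90° from N; a 143° counterclockwise sweep puts U at bearing 53°, so U = N + 13.5·(cos 53°, sin 53°) = (-28.375, 24.282). Since A1 is tangent to UM there, NU ⟂ UM, so UM runs along (−sin 53°, cos 53°); with |UM| = 11.4, M = (-37.480, 31.142). Then |GM| = |M − G| = 48.730.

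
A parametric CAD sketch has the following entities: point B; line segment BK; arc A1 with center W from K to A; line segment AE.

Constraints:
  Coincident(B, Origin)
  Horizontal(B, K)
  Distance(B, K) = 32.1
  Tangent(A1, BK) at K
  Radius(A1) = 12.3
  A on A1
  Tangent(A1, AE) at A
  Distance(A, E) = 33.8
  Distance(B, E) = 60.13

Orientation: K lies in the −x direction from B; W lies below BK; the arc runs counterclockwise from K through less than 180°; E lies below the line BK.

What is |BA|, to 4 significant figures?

46.60

Checks: ∠(WK, KB) = 90.00° ✓; |WK| = 12.30 ✓; |WA| = 12.30 ✓; ∠(WA, AE) = 90.00° ✓; |AE| = 33.80 ✓; |BE| = 60.13 ✓.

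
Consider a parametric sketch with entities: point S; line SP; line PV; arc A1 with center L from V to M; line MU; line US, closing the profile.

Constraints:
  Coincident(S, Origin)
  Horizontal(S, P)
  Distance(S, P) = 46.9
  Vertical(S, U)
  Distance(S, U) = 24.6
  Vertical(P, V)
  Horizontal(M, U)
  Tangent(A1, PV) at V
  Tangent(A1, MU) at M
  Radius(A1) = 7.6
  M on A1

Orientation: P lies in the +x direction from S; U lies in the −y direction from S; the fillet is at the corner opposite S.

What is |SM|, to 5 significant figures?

46.364

S is at the origin; S and P share the same y with |SP| = 46.9 and P on the +x side, so P = (46.900, 0.0000). SU is vertical with |SU| = 24.6 and U on the −y side, so U = (0.0000, -24.600). The virtual corner opposite S is at (46.900, -24.600). The tangent condition forces LV to be normal to PV and the tangent condition forces LM to be normal to MU, with radius 7.6, so the center L sits 7.6 in from both sides at L = (39.300, -17.000). That places the tangent points at V = (46.900, -17.000) on PV and M = (39.300, -24.600) on MU. Then |SM| = |M − S| = 46.364.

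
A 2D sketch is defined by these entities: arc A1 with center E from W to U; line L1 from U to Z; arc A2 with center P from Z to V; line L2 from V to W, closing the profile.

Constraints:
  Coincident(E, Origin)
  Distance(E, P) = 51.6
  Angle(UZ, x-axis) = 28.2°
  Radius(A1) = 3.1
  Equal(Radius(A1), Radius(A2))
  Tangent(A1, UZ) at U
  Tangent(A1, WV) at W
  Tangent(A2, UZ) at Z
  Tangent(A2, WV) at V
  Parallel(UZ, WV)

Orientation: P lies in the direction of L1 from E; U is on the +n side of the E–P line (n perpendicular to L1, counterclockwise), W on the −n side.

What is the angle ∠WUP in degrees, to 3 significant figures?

86.6°

The slot axis is L1's direction at 28.2°, so u = (cos 28.2°, sin 28.2°) = (0.881, 0.473) and n = (−sin 28.2°, cos 28.2°) = (-0.473, 0.881). E is at the origin and P lies 51.6 along u from E, so P = 51.6·u = (45.5, 24.4). Tangency of A1 to both parallel lines with radius 3.1 puts U and W at E ± 3.1·n: U = (-1.46, 2.73), W = (1.46, -2.73). Then cos ∠WUP = UW·UP / (|UW||UP|), giving 86.6°.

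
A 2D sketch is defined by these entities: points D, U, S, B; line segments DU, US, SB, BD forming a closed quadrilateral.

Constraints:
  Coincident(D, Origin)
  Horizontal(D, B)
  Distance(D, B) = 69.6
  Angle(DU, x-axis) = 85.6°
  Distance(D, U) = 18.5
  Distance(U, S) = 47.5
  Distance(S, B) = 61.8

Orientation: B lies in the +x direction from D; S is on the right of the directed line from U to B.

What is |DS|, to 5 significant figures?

30.767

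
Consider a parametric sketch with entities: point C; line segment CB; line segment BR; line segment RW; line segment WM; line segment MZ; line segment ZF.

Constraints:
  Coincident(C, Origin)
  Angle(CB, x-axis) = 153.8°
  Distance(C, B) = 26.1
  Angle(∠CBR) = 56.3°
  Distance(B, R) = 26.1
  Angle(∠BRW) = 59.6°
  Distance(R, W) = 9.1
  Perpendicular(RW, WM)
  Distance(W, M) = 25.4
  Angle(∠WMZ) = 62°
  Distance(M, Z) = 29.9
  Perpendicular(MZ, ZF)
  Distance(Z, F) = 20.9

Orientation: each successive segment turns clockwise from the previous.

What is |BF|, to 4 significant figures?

36.12

∠WMZ = 62.0° gives MZ at 61.70° from the x-axis; with |MZ| = 29.9, Z = (-12.11, 41.97). The perpendicularity gives ZF at right angles to MZ, so ZF runs at -28.30°; with |ZF| = 20.9, F = (6.292, 32.06). Then |BF| = |F − B| = 36.12.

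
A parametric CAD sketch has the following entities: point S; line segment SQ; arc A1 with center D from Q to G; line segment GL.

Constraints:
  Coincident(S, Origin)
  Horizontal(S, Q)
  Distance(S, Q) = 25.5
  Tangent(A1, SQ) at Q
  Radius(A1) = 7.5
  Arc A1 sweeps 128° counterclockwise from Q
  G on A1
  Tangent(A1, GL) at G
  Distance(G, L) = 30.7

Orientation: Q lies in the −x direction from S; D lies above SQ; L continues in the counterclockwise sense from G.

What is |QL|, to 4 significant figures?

38.56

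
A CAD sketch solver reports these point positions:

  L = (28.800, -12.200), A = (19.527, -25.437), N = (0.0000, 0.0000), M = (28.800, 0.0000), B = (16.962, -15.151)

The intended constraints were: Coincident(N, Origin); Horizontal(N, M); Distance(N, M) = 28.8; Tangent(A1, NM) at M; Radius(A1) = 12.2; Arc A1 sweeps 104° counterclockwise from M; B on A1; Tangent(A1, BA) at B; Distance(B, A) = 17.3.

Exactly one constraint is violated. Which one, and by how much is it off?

Distance(B, A) = 17.3 — off by 6.70.

N = (0.00, 0.00) ✓; N.y = 0.00, M.y = 0.00 ✓; |NM| = 28.80 ✓; ∠(LM, MN) = 90.00° ✓; |LM| = 12.20 ✓; bearing(L→B) − bearing(L→M) = 104.0° ✓; |LB| = 12.20 ✓; ∠(LB, BA) = 90.00° ✓; |BA| = 10.60 ✗.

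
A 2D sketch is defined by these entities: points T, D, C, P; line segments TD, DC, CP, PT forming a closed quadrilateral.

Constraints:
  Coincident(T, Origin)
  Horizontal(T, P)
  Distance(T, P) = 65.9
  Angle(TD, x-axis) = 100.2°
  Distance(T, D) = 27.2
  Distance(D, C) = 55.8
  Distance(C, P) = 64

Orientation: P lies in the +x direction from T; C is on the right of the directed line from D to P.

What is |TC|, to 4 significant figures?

28.68

T is at the origin; T and P share the same y with |TP| = 65.9 and P in +x, so P = (65.9, 0). TD runs at 100.2° with |TD| = 27.2, so D = (-4.817, 26.77). C is determined by |DC| = 55.8 and |CP| = 64.0 together: it lies at the intersection of circle(D, 55.8) and circle(P, 64.0). With |DP| = 75.61, the foot of the radical line on DP is 31.31 from D and the perpendicular offset is √(55.8² − 31.31²) = 46.19. Taking the right-of-DP solution: C = (8.115, -27.51).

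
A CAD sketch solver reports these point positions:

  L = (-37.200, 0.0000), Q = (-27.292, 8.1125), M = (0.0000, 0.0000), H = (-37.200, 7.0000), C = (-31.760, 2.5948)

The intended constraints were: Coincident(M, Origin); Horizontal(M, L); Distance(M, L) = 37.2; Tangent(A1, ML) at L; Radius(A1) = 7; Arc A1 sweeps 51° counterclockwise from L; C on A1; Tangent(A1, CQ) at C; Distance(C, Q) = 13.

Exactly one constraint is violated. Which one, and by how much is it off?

Distance(C, Q) = 13 — off by 5.90.

M = (0.00, 0.00) ✓; M.y = 0.00, L.y = 0.00 ✓; |ML| = 37.20 ✓; ∠(HL, LM) = 90.00° ✓; |HL| = 7.000 ✓; bearing(H→C) − bearing(H→L) = 51.00° ✓; |HC| = 7.000 ✓; ∠(HC, CQ) = 90.00° ✓; |CQ| = 7.100 ✗.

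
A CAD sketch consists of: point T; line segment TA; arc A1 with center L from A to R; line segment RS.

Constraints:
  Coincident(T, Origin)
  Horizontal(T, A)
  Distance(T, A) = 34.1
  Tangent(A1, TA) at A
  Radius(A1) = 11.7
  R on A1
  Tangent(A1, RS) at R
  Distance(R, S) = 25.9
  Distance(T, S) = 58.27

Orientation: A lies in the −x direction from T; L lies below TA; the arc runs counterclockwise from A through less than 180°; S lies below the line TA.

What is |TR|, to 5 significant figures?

47.464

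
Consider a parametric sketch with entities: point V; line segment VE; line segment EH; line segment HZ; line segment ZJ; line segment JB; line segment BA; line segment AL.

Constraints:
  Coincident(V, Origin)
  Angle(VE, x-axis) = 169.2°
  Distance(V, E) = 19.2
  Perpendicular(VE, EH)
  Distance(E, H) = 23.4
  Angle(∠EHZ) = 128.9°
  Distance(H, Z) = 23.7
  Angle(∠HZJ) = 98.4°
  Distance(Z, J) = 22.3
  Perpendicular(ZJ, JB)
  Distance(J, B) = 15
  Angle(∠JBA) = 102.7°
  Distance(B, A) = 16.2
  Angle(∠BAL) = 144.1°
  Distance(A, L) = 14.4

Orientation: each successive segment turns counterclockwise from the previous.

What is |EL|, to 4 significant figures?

33.72

V is at the origin; VE runs at 169.2° with length 19.2, so E = (-18.86, 3.598). VE is perpendicular to EH, so EH runs at -100.8°; with |EH| = 23.4, H = (-23.24, -19.39). ∠EHZ = 128.9° gives HZ at -49.70° from the x-axis; with |HZ| = 23.7, Z = (-7.916, -37.46). ∠HZJ = 98.4° gives ZJ at 31.90° from the x-axis; with |ZJ| = 22.3, J = (11.02, -25.68). ZJ is perpendicular to JB, so JB runs at 121.9°; with |JB| = 15.0, B = (3.090, -12.94). ∠JBA = 102.7° gives BA at -160.8° from the x-axis; with |BA| = 16.2, A = (-12.21, -18.27). ∠BAL = 144.1° gives AL at -124.9° from the x-axis; with |AL| = 14.4, L = (-20.45, -30.08). Then |EL| = |L − E| = 33.72.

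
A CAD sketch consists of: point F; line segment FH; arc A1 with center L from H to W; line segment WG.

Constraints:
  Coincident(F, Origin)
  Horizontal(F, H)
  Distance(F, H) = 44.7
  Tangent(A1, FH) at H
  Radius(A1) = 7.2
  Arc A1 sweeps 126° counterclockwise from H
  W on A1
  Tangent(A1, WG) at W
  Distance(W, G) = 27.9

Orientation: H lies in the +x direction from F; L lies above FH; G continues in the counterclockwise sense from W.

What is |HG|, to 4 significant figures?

35.61

F is at the origin; F and H share the same y with |FH| = 44.7 and H on the +x side, so H = (44.70, 0.000). The tangent condition forces LH to be normal to FH, so L = H + (0, 7.2) = (44.70, 7.200). On A1, H sits at bearing -90° from L; a 126° counterclockwise sweep puts W at bearing 36°, so W = L + 7.2·(cos 36°, sin 36°) = (50.52, 11.43). The tangent condition forces LW to be normal to WG, so WG runs along (−sin 36°, cos 36°); with |WG| = 27.9, G = (34.13, 34.00). Then |HG| = |G − H| = 35.61.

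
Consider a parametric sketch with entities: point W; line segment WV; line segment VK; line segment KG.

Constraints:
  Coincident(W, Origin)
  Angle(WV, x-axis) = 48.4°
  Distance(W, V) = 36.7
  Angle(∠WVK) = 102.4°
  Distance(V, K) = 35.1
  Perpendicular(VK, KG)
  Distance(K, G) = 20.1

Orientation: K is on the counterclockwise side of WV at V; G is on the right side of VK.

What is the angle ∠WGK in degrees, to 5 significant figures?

37.534°

∠WVK = 102.4°, so VK runs at 48.4° + (180° − 102.4°) = 126.00° from the x-axis; with |VK| = 35.1, K = V + 35.1·(cos 126.00°, sin 126.00°) = (3.7348, 55.841). The perpendicularity gives KG at right angles to VK; with |KG| = 20.1 on the right of VK, G = K + 20.1·(0.80902, 0.58779) = (19.996, 67.655). Then cos ∠WGK = GW·GK / (|GW||GK|), giving 37.534°.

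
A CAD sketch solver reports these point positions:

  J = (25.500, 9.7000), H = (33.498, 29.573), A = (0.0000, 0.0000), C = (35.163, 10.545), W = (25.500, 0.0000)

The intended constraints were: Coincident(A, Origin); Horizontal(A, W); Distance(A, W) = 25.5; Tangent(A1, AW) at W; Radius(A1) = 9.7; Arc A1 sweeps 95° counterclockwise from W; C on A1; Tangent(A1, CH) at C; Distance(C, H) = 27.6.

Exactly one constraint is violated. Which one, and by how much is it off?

Distance(C, H) = 27.6 — off by 8.50.

A = (0.00, 0.00) ✓; A.y = 0.00, W.y = 0.00 ✓; |AW| = 25.50 ✓; ∠(JW, WA) = 90.00° ✓; |JW| = 9.700 ✓; bearing(J→C) − bearing(J→W) = 95.00° ✓; |JC| = 9.700 ✓; ∠(JC, CH) = 90.00° ✓; |CH| = 19.10 ✗.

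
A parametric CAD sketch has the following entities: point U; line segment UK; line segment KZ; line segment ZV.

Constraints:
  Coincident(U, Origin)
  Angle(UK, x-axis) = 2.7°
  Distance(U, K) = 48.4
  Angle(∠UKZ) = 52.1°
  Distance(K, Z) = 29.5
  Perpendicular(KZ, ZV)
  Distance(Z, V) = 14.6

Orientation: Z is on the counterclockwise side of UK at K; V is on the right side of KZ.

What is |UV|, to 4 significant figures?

52.79

U is at the origin; UK runs at 2.7° with length 48.4, so K = 48.4·(cos 2.7°, sin 2.7°) = (48.35, 2.280). ∠UKZ = 52.1°, so KZ runs at 2.7° + (180° − 52.1°) = 130.6° from the x-axis; with |KZ| = 29.5, Z = K + 29.5·(cos 130.6°, sin 130.6°) = (29.15, 24.68). KZ is perpendicular to ZV; with |ZV| = 14.6 on the right of KZ, V = Z + 14.6·(0.7593, 0.6508) = (40.23, 34.18). Then |UV| = |V − U| = 52.79.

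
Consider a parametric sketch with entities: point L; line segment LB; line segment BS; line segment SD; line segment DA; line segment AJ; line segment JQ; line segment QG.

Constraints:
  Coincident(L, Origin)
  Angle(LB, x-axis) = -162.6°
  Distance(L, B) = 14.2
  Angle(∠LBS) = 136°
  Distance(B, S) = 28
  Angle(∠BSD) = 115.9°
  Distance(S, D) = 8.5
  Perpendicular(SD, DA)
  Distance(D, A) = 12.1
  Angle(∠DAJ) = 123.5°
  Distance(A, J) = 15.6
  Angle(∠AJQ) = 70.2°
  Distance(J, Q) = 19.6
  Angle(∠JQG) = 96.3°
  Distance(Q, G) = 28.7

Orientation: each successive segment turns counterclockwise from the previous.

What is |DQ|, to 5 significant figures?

17.729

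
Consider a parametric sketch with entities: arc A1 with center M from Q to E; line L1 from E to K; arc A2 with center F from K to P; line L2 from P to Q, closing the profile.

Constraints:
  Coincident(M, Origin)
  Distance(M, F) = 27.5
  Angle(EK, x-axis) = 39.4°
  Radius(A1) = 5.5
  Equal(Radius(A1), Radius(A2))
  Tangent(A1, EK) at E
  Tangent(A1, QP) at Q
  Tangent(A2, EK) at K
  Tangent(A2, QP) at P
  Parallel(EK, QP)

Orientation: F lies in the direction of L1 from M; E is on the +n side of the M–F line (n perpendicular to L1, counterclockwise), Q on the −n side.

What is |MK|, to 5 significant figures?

28.045

The slot axis is L1's direction at 39.4°, so u = (cos 39.4°, sin 39.4°) = (0.77273, 0.63473) and n = (−sin 39.4°, cos 39.4°) = (-0.63473, 0.77273). M is at the origin and F lies 27.5 along u from M, so F = 27.5·u = (21.250, 17.455). Tangency of A1 to both parallel lines with radius 5.5 puts E and Q at M ± 5.5·n: E = (-3.4910, 4.2500), Q = (3.4910, -4.2500). Equal radii place K and P the same way about F: K = F + 5.5·n = (17.759, 21.705), P = F − 5.5·n = (24.741, 13.205). Then |MK| = |K − M| = 28.045.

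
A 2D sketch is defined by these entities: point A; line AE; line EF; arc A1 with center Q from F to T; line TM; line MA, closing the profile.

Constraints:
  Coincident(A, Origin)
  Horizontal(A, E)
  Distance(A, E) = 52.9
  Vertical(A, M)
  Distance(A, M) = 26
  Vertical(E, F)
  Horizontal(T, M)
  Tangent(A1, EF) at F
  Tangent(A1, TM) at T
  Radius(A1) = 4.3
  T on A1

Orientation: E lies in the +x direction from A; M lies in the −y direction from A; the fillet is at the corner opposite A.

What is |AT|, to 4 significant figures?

55.12

A is at the origin; A and E share the same y with |AE| = 52.9 and E on the +x side, so E = (52.90, 0.000). AM is vertical with |AM| = 26.0 and M on the −y side, so M = (0.000, -26.00). The virtual corner opposite A is at (52.90, -26.00). Since A1 is tangent to EF there, QF ⟂ EF and A1 meets TM tangentially, so QT is at right angles to TM, with radius 4.3, so the center Q sits 4.3 in from both sides at Q = (48.60, -21.70). That places the tangent points at F = (52.90, -21.70) on EF and T = (48.60, -26.00) on TM. Then |AT| = |T − A| = 55.12.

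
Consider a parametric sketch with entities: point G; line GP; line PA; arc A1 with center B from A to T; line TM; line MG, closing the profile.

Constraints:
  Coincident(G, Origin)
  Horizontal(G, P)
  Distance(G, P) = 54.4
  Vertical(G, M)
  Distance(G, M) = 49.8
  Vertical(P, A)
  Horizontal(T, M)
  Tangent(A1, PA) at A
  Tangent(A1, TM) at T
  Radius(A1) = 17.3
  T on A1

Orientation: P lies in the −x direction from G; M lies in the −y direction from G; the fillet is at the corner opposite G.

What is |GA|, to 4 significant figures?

63.37

The virtual corner opposite G is at (-54.40, -49.80). Since A1 is tangent to PA there, BA ⟂ PA and A1 meets TM tangentially, so BT is at right angles to TM, with radius 17.3, so the center B sits 17.3 in from both sides at B = (-37.10, -32.50). That places the tangent points at A = (-54.40, -32.50) on PA and T = (-37.10, -49.80) on TM. Then |GA| = |A − G| = 63.37.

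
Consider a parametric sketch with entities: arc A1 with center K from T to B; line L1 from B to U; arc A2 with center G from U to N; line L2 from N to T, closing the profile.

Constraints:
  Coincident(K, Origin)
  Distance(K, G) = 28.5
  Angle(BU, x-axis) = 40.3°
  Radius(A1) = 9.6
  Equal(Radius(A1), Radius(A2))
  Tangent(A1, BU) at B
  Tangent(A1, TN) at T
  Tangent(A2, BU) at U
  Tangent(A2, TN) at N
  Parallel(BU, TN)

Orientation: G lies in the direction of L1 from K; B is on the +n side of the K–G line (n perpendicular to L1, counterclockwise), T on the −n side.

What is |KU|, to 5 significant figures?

30.073

The slot axis is L1's direction at 40.3°, so u = (cos 40.3°, sin 40.3°) = (0.76267, 0.64679) and n = (−sin 40.3°, cos 40.3°) = (-0.64679, 0.76267). K is at the origin and G lies 28.5 along u from K, so G = 28.5·u = (21.736, 18.434). Tangency of A1 to both parallel lines with radius 9.6 puts B and T at K ± 9.6·n: B = (-6.2092, 7.3216), T = (6.2092, -7.3216). Equal radii place U and N the same way about G: U = G + 9.6·n = (15.527, 25.755), N = G − 9.6·n = (27.945, 11.112). Then |KU| = |U − K| = 30.073.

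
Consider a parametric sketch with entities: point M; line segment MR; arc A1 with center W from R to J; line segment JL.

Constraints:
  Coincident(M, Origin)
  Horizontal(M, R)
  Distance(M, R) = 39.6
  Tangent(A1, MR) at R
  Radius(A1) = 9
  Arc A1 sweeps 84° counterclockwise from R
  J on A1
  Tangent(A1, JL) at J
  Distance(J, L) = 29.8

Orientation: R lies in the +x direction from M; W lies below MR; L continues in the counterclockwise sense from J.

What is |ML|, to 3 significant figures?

46.7

M is at the origin; M and R share the same y with |MR| = 39.6 and R on the +x side, so R = (39.6, 0.00). Tangency of A1 to MR means the radius WR is perpendicular to MR, so W = R + (0, -9) = (39.6, -9.00). On A1, R sits at bearing 90° from W; an 84° counterclockwise sweep puts J at bearing 174°, so J = W + 9.0·(cos 174°, sin 174°) = (30.6, -8.06). The tangent condition forces WJ to be normal to JL, so JL runs along (−sin 174°, cos 174°); with |JL| = 29.8, L = (27.5, -37.7). Then |ML| = |L − M| = 46.7.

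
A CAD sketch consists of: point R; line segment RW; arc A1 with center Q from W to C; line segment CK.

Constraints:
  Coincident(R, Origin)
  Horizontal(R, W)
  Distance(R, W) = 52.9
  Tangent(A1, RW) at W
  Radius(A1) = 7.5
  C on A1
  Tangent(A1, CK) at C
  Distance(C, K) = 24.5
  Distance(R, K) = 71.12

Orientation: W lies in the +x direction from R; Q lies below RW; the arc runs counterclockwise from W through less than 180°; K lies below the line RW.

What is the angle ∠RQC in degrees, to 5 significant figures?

51.422°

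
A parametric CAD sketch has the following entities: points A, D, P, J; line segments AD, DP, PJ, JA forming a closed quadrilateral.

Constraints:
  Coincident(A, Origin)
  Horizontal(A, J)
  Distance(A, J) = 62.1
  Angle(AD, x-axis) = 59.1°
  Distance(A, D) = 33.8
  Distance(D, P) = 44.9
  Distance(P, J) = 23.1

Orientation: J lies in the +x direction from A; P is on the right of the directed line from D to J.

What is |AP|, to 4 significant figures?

41.94

A is at the origin; AJ is horizontal with |AJ| = 62.1 and J in +x, so J = (62.1, 0). AD runs at 59.1° with |AD| = 33.8, so D = (17.36, 29.00). P is determined by |DP| = 44.9 and |PJ| = 23.1 together: it lies at the intersection of circle(D, 44.9) and circle(J, 23.1). With |DJ| = 53.32, the foot of the radical line on DJ is 40.56 from D and the perpendicular offset is √(44.9² − 40.56²) = 19.26. Taking the right-of-DJ solution: P = (40.92, -9.219).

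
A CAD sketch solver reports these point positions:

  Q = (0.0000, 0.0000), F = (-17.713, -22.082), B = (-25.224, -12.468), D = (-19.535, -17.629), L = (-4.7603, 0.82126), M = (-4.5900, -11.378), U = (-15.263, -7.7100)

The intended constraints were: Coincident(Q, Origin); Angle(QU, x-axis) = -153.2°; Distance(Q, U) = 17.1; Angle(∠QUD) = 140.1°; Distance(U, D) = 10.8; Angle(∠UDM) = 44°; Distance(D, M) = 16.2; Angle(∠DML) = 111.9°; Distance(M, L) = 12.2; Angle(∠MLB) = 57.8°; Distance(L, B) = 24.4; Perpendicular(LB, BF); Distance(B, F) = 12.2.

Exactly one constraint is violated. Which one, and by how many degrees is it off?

Perpendicular(LB, BF) — off by 5.00°.

Q = (0.00, 0.00) ✓; QU at -153.2° ✓; |QU| = 17.10 ✓; ∠QUD = 140.1° ✓; |UD| = 10.80 ✓; ∠UDM = 44.00° ✓; |DM| = 16.20 ✓; ∠DML = 111.9° ✓; |ML| = 12.20 ✓; ∠MLB = 57.80° ✓; |LB| = 24.40 ✓; ∠(LB, BF) = 95.00° ✗; |BF| = 12.20 ✓.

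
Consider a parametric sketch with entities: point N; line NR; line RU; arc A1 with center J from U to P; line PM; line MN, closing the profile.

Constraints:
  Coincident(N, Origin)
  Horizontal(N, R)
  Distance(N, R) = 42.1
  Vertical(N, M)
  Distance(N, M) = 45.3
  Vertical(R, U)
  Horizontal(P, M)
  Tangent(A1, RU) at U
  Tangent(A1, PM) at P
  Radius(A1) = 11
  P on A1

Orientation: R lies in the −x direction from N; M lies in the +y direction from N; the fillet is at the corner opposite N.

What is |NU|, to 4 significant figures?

54.30

N is at the origin; N and R share the same y with |NR| = 42.1 and R on the −x side, so R = (-42.10, 0.000). N and M share the same x with |NM| = 45.3 and M on the +y side, so M = (0.000, 45.30). The virtual corner opposite N is at (-42.10, 45.30). A1 meets RU tangentially, so JU is at right angles to RU and A1 meets PM tangentially, so JP is at right angles to PM, with radius 11.0, so the center J sits 11.0 in from both sides at J = (-31.10, 34.30). That places the tangent points at U = (-42.10, 34.30) on RU and P = (-31.10, 45.30) on PM. Then |NU| = |U − N| = 54.30.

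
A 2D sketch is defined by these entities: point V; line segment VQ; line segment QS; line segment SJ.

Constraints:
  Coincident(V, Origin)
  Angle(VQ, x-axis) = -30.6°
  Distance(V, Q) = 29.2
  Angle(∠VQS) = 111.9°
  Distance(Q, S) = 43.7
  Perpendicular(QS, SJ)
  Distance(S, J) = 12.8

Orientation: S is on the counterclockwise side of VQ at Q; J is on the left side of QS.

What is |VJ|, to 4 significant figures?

56.43

V is at the origin; VQ runs at -30.6° with length 29.2, so Q = 29.2·(cos -30.6°, sin -30.6°) = (25.13, -14.86). ∠VQS = 111.9°, so QS runs at -30.6° + (180° − 111.9°) = 37.50° from the x-axis; with |QS| = 43.7, S = Q + 43.7·(cos 37.50°, sin 37.50°) = (59.80, 11.74). The perpendicularity gives SJ at right angles to QS; with |SJ| = 12.8 on the left of QS, J = S + 12.8·(-0.6088, 0.7934) = (52.01, 21.89). Then |VJ| = |J − V| = 56.43.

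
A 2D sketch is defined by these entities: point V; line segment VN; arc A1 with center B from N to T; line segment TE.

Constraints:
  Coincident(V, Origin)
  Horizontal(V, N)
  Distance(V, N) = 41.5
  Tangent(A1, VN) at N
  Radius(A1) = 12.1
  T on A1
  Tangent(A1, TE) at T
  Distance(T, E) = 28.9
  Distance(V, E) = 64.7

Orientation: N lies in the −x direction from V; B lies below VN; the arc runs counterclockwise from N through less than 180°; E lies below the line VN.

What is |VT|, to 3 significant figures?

55.3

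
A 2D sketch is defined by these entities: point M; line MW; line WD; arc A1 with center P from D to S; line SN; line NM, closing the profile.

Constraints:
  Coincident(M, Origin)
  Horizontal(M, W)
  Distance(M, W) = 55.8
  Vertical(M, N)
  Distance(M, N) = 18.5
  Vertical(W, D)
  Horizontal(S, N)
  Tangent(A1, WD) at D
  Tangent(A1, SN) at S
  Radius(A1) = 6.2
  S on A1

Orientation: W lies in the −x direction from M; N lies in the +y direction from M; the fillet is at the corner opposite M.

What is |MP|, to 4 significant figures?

51.10

MN is vertical with |MN| = 18.5 and N on the +y side, so N = (0.000, 18.50). The virtual corner opposite M is at (-55.80, 18.50). Tangency of A1 to WD means the radius PD is perpendicular to WD and the tangent condition forces PS to be normal to SN, with radius 6.2, so the center P sits 6.2 in from both sides at P = (-49.60, 12.30). Then |MP| = |P − M| = 51.10.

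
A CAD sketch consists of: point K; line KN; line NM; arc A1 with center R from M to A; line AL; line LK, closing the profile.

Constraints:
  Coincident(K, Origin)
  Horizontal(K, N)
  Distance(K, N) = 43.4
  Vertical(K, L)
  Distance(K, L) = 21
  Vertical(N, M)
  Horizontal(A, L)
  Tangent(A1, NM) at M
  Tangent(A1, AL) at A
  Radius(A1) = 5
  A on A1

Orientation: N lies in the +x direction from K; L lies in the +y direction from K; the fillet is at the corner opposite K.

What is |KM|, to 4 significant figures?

46.26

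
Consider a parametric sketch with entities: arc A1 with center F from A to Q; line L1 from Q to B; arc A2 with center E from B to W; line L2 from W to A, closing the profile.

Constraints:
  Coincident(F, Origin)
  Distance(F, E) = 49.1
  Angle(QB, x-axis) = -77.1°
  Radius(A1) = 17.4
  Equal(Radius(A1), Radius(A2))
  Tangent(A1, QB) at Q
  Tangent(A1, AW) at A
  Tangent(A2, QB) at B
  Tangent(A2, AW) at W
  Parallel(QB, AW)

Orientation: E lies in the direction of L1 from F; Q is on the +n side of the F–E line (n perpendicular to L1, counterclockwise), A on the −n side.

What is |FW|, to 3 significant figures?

52.1

The slot axis is L1's direction at -77.1°, so u = (cos -77.1°, sin -77.1°) = (0.223, -0.975) and n = (−sin -77.1°, cos -77.1°) = (0.975, 0.223). F is at the origin and E lies 49.1 along u from F, so E = 49.1·u = (11.0, -47.9). Tangency of A1 to both parallel lines with radius 17.4 puts Q and A at F ± 17.4·n: Q = (17.0, 3.88), A = (-17.0, -3.88). Equal radii place B and W the same way about E: B = E + 17.4·n = (27.9, -44.0), W = E − 17.4·n = (-6.00, -51.7). Then |FW| = |W − F| = 52.1.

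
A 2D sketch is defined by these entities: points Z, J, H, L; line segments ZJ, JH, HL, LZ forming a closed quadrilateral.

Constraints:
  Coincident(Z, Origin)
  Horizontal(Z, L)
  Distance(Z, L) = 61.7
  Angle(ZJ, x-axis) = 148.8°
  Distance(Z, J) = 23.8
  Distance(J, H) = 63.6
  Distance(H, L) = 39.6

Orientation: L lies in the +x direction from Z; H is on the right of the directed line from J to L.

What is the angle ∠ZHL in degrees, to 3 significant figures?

102°

Z is at the origin; ZL is horizontal with |ZL| = 61.7 and L in +x, so L = (61.7, 0). ZJ runs at 148.8° with |ZJ| = 23.8, so J = (-20.4, 12.3). H is determined by |JH| = 63.6 and |HL| = 39.6 together: it lies at the intersection of circle(J, 63.6) and circle(L, 39.6). With |JL| = 83.0, the foot of the radical line on JL is 56.4 from J and the perpendicular offset is √(63.6² − 56.4²) = 29.4. Taking the right-of-JL solution: H = (31.1, -25.1).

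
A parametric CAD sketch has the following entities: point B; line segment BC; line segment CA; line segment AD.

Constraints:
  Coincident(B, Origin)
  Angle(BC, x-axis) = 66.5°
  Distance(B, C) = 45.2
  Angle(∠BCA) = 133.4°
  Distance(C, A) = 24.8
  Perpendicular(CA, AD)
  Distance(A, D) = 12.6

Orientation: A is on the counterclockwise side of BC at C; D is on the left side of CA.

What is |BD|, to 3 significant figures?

59.4

∠BCA = 133.4°, so CA runs at 66.5° + (180° − 133.4°) = 113° from the x-axis; with |CA| = 24.8, A = C + 24.8·(cos 113°, sin 113°) = (8.29, 64.3). The perpendicularity gives AD at right angles to CA; with |AD| = 12.6 on the left of CA, D = A + 12.6·(-0.920, -0.392) = (-3.30, 59.3). Then |BD| = |D − B| = 59.4.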